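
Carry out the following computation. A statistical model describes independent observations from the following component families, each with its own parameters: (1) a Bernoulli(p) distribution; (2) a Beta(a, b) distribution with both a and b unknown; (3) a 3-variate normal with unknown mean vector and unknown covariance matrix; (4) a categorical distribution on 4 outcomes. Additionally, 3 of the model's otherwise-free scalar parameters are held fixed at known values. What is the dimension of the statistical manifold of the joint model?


The dimension of a statistical manifold equals the number of free
(independent) real parameters of the model. For a product of independent
blocks the parameter counts add.
- Bernoulli (p): 1.
- Beta (a, b): 2.
- 3-variate normal: 3 (mean) + 3*4/2 = 6 (symmetric covariance) = 9.
- categorical on 4 outcomes (probabilities sum to 1): 4-1 = 3.
Total = 1 + 2 + 9 + 3 = 15.
3 parameter(s) fixed at known values: 15 - 3 = 12.
Dimension = 12

12


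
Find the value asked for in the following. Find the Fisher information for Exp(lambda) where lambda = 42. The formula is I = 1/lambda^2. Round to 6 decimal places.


Fisher information for exponential: I(lambda) = 1/lambda^2.
lambda = 42, lambda^2 = 1764.
I = 1/1764 = 0.000567

0.000567


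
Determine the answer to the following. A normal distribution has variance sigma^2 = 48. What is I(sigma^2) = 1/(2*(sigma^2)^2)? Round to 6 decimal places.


Fisher information for variance: I(sigma^2) = 1/(2*sigma^4).
sigma^2 = 48, so sigma^4 = 2304.
I = 1/(2*2304) = 1/4608 = 0.000217

0.000217


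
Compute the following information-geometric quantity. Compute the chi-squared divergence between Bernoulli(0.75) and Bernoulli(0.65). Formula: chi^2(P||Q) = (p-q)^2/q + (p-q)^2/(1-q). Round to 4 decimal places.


Chi-squared divergence between Bernoulli distributions:
chi^2 = (p-q)^2/q + (p-q)^2/(1-q).
p = 0.75, q = 0.65, p-q = 0.1.
(p-q)^2 = 0.01.
term1 = 0.01/0.65 = 0.015385.
term2 = 0.01/0.35 = 0.028571.
chi^2 = 0.015385 + 0.028571 = 0.0440

0.0440


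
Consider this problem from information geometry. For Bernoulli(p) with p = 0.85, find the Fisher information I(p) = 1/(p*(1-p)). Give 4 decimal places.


For Bernoulli(p), Fisher information is I(p) = 1/(p*(1-p)).
p = 0.85, 1-p = 0.15.
p*(1-p) = 0.1275.
I(p) = 1/0.1275 = 7.8431

7.8431


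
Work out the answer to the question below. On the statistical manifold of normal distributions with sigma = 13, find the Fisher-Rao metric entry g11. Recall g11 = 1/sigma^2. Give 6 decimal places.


For the 2-parameter normal family, the Fisher metric has:
  g11 = 1/sigma^2, g22 = 2/sigma^2.
sigma = 13, sigma^2 = 169.
g11 = 0.005917

0.005917


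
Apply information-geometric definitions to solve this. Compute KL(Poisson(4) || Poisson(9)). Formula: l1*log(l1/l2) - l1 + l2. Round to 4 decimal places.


KL divergence for Poisson:
KL = l1*log(l1/l2) - l1 + l2.
l1 = 4, l2 = 9.
log(4/9) = -0.81093.
l1*log(l1/l2) = 4 * -0.81093 = -3.243721.
KL = -3.243721 - 4 + 9 = 1.7563

1.7563


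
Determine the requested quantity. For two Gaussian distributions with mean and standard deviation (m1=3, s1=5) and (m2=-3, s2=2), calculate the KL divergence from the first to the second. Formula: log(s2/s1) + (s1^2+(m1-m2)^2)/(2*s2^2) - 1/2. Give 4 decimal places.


KL divergence between normal distributions:
KL = log(s2/s1) + (s1^2 + (m1-m2)^2)/(2*s2^2) - 1/2.
log(2/5) = -0.916291.
(5^2 + (3--3)^2)/(2*2^2) = (25 + 36)/8 = 7.625.
KL = -0.916291 + 7.625 - 0.5 = 6.2087

6.2087


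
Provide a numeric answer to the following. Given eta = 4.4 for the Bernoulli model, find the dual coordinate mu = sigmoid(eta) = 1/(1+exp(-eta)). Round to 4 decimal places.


Dual coordinate (expectation parameter) for Bernoulli:
mu = 1/(1+exp(-eta)).
eta = 4.4.
exp(-eta) = exp(-4.4) = 0.012277.
mu = 1/(1+0.012277) = 0.9879

0.9879


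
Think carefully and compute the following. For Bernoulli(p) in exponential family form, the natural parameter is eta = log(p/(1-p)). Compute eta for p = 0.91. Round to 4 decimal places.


Natural parameter for Bernoulli: eta = log(p/(1-p)).
p = 0.91, 1-p = 0.09.
p/(1-p) = 10.111111.
eta = log(10.111111) = 2.3136

2.3136


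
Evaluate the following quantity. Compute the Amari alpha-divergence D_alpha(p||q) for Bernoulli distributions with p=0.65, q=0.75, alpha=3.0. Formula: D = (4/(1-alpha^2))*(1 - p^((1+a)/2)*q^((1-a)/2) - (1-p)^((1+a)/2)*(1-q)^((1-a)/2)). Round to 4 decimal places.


Amari alpha-divergence:
D = (4/(1-alpha^2))*(1 - p^((1+a)/2)*q^((1-a)/2) - (1-p)^((1+a)/2)*(1-q)^((1-a)/2)).
alpha = 3.0, p = 0.65, q = 0.75.
e1 = (1+alpha)/2 = 2.0, e2 = (1-alpha)/2 = -1.0.
t1 = p^e1 * q^e2 = 0.65^2.0 * 0.75^-1.0 = 0.563333.
t2 = (1-p)^e1 * (1-q)^e2 = 0.35^2.0 * 0.25^-1.0 = 0.49.
4/(1-alpha^2) = -0.5.
D = -0.5*(1 - 0.563333 - 0.49) = 0.0267

0.0267


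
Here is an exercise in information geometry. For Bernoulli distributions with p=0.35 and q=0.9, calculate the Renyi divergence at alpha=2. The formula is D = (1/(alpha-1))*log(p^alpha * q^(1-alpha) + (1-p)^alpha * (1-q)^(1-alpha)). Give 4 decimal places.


Renyi divergence of order alpha between Bernoulli distributions:
D = (1/(alpha-1))*log(p^alpha * q^(1-alpha) + (1-p)^alpha * (1-q)^(1-alpha)).
alpha = 2, p = 0.35, q = 0.9.
p^alpha * q^(1-alpha) = 0.35^2 * 0.9^-1 = 0.136111.
(1-p)^alpha * (1-q)^(1-alpha) = 0.65^2 * 0.1^-1 = 4.225.
sum = 0.136111 + 4.225 = 4.361111.
D = (1/1)*log(4.361111) = 1.4727

1.4727


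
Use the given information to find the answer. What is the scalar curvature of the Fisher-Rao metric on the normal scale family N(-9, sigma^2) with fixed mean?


This family has a single free parameter, so its statistical manifold
is 1-dimensional. The Riemann curvature tensor of any 1-dimensional
Riemannian manifold vanishes identically, so R = 0.

0


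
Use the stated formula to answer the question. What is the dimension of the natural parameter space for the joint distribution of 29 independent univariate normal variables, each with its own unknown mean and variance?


Exponential family dimension calculation:
Each univariate normal has two natural parameters (mu/sigma^2 and -1/(2 sigma^2)).
With 29 independent components, dim = 2 * 29 = 58.

58


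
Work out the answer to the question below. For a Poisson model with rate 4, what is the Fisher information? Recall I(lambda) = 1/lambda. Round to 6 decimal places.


Fisher information for Poisson: I(lambda) = 1/lambda.
lambda = 4.
I(lambda) = 1/4 = 0.250000

0.250000


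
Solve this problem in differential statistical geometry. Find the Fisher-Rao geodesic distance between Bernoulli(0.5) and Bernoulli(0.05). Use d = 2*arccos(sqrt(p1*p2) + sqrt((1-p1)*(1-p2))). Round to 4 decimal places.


Geodesic distance on Bernoulli manifold:
d(p1,p2) = 2*arccos(sqrt(p1*p2) + sqrt((1-p1)*(1-p2))).
sqrt(p1*p2) = sqrt(0.5*0.05) = 0.158114.
sqrt((1-p1)*(1-p2)) = sqrt(0.5*0.95) = 0.689202.
arg = 0.158114 + 0.689202 = 0.847316.
d = 2*arccos(0.847316) = 1.1198

1.1198


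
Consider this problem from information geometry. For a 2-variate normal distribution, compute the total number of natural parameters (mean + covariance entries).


Exponential family dimension calculation:
For 2-dim MVN: mean has 2 params, covariance has 2*3/2 = 3 unique entries.
Total dim = 2 + 3 = 5.

5


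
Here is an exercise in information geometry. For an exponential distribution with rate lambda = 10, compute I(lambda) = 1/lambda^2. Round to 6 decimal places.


Fisher information for exponential: I(lambda) = 1/lambda^2.
lambda = 10, lambda^2 = 100.
I = 1/100 = 0.010000

0.010000


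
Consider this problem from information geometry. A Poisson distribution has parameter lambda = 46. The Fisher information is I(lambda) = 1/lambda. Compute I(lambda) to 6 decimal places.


Fisher information for Poisson: I(lambda) = 1/lambda.
lambda = 46.
I(lambda) = 1/46 = 0.021739

0.021739


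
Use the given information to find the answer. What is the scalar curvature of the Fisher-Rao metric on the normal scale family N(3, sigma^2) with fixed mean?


This family has a single free parameter, so its statistical manifold
is 1-dimensional. The Riemann curvature tensor of any 1-dimensional
Riemannian manifold vanishes identically, so R = 0.

0


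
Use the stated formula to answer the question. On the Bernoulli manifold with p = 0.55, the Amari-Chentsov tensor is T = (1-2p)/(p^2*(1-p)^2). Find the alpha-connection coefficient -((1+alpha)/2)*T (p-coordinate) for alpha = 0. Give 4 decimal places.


Skewness (Amari-Chentsov) tensor: T = (1-2p)/(p^2*(1-p)^2).
p = 0.55, 1-2p = -0.1, p^2 = 0.3025, (1-p)^2 = 0.2025.
T = -0.1/(0.3025 * 0.2025) = -1.632486.
In the p-coordinate, Gamma^(alpha) = Gamma^(0) - (alpha/2)*T with Gamma^(0) = (1/2)*g'(p) = -T/2,
so Gamma^(alpha) = -((1+alpha)/2)*T.
alpha = 0, -(1+alpha)/2 = -0.5.
Gamma = -0.5 * -1.632486 = 0.8162

0.8162


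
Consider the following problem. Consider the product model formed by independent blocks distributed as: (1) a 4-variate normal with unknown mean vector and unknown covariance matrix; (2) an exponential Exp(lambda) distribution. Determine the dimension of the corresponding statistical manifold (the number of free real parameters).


The dimension of a statistical manifold equals the number of free
(independent) real parameters of the model. For a product of independent
blocks the parameter counts add.
- 4-variate normal: 4 (mean) + 4*5/2 = 10 (symmetric covariance) = 14.
- exponential (lambda): 1.
Total = 14 + 1 = 15.
Dimension = 15

15


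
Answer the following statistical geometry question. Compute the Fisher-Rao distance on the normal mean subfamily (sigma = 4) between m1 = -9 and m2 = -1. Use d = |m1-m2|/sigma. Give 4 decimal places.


On the fixed-variance normal subfamily, geodesic distance = |m1-m2|/sigma.
|-9 - -1| = 8.
sigma = 4.
d = 8/4 = 2.0000

2.0000


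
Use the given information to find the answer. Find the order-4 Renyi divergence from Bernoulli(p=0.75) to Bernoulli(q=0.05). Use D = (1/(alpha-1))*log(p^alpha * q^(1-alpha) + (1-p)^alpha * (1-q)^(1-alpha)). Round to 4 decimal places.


Renyi divergence of order alpha between Bernoulli distributions:
D = (1/(alpha-1))*log(p^alpha * q^(1-alpha) + (1-p)^alpha * (1-q)^(1-alpha)).
alpha = 4, p = 0.75, q = 0.05.
p^alpha * q^(1-alpha) = 0.75^4 * 0.05^-3 = 2531.25.
(1-p)^alpha * (1-q)^(1-alpha) = 0.25^4 * 0.95^-3 = 0.004556.
sum = 2531.25 + 0.004556 = 2531.254556.
D = (1/3)*log(2531.254556) = 2.6122

2.6122


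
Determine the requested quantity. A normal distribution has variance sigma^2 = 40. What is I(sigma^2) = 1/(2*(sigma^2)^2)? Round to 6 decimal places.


Fisher information for variance: I(sigma^2) = 1/(2*sigma^4).
sigma^2 = 40, so sigma^4 = 1600.
I = 1/(2*1600) = 1/3200 = 0.000313

0.000313


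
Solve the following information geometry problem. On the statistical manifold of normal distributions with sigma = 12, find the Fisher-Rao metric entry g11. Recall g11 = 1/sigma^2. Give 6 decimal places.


For the 2-parameter normal family, the Fisher metric has:
  g11 = 1/sigma^2, g22 = 2/sigma^2.
sigma = 12, sigma^2 = 144.
g11 = 0.006944

0.006944


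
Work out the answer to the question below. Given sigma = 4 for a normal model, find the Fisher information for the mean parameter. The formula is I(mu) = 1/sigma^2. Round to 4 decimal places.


The Fisher information for the mean of a normal distribution is I(mu) = 1/sigma^2.
sigma = 4, so sigma^2 = 16.
I(mu) = 1/16 = 0.0625

0.0625


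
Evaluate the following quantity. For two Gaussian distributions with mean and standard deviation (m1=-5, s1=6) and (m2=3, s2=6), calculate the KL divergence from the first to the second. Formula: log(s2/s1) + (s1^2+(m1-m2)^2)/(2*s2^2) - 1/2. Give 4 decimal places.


KL divergence between normal distributions:
KL = log(s2/s1) + (s1^2 + (m1-m2)^2)/(2*s2^2) - 1/2.
log(6/6) = 0.0.
(6^2 + (-5-3)^2)/(2*6^2) = (36 + 64)/72 = 1.388889.
KL = 0.0 + 1.388889 - 0.5 = 0.8889

0.8889


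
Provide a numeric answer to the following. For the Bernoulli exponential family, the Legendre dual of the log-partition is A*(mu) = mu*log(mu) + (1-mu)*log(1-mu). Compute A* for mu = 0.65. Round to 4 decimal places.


Legendre transform for Bernoulli:
A*(mu) = mu*log(mu) + (1-mu)*log(1-mu).
mu = 0.65, 1-mu = 0.35.
mu*log(mu) = 0.65*log(0.65) = -0.280009.
(1-mu)*log(1-mu) = 0.35*log(0.35) = -0.367438.
A* = -0.280009 + -0.367438 = -0.6474

-0.6474


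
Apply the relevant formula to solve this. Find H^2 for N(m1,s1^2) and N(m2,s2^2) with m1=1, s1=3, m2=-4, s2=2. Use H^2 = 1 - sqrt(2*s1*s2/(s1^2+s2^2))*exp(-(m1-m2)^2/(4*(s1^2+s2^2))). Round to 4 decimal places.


Squared Hellinger distance for Gaussians:
H^2 = 1 - sqrt(2*s1*s2/(s1^2+s2^2)) * exp(-(m1-m2)^2/(4*(s1^2+s2^2))).
s1^2 = 9, s2^2 = 4, s1^2+s2^2 = 13.
sqrt(2*3*2/(13)) = 0.960769.
(m1-m2)^2 = (5)^2 = 25.
exp(-25/(4*13)) = exp(-0.480769) = 0.618308.
H^2 = 1 - 0.960769*0.618308 = 0.4059

0.4059


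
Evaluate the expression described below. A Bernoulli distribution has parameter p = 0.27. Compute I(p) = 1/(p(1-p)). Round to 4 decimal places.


For Bernoulli(p), Fisher information is I(p) = 1/(p*(1-p)).
p = 0.27, 1-p = 0.73.
p*(1-p) = 0.1971.
I(p) = 1/0.1971 = 5.0736

5.0736


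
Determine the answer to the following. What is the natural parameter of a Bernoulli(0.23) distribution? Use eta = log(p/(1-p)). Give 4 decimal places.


Natural parameter for Bernoulli: eta = log(p/(1-p)).
p = 0.23, 1-p = 0.77.
p/(1-p) = 0.298701.
eta = log(0.298701) = -1.2083

-1.2083


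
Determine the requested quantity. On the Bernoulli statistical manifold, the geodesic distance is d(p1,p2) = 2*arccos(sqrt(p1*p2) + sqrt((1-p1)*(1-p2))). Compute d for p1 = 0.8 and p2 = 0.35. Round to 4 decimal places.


Geodesic distance on Bernoulli manifold:
d(p1,p2) = 2*arccos(sqrt(p1*p2) + sqrt((1-p1)*(1-p2))).
sqrt(p1*p2) = sqrt(0.8*0.35) = 0.52915.
sqrt((1-p1)*(1-p2)) = sqrt(0.2*0.65) = 0.360555.
arg = 0.52915 + 0.360555 = 0.889705.
d = 2*arccos(0.889705) = 0.9482

0.9482


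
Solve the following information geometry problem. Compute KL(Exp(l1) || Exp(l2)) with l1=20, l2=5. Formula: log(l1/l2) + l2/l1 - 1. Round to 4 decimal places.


KL divergence for exponential family:
KL = log(l1/l2) + l2/l1 - 1.
log(20/5) = 1.386294.
5/20 = 0.25.
KL = 1.386294 + 0.25 - 1 = 0.6363

0.6363


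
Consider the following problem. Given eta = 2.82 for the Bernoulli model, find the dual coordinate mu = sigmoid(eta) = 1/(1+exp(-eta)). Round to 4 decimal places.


Dual coordinate (expectation parameter) for Bernoulli:
mu = 1/(1+exp(-eta)).
eta = 2.82.
exp(-eta) = exp(-2.82) = 0.059606.
mu = 1/(1+0.059606) = 0.9437

0.9437


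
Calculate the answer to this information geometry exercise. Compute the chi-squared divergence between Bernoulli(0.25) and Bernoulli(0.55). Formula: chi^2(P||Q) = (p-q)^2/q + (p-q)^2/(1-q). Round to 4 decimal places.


Chi-squared divergence between Bernoulli distributions:
chi^2 = (p-q)^2/q + (p-q)^2/(1-q).
p = 0.25, q = 0.55, p-q = -0.3.
(p-q)^2 = 0.09.
term1 = 0.09/0.55 = 0.163636.
term2 = 0.09/0.45 = 0.2.
chi^2 = 0.163636 + 0.2 = 0.3636

0.3636


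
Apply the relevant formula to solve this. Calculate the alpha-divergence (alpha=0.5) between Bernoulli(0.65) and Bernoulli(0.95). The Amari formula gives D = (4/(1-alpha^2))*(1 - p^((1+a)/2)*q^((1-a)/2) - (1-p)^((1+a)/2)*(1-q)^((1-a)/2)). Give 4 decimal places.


Amari alpha-divergence:
D = (4/(1-alpha^2))*(1 - p^((1+a)/2)*q^((1-a)/2) - (1-p)^((1+a)/2)*(1-q)^((1-a)/2)).
alpha = 0.5, p = 0.65, q = 0.95.
e1 = (1+alpha)/2 = 0.75, e2 = (1-alpha)/2 = 0.25.
t1 = p^e1 * q^e2 = 0.65^0.75 * 0.95^0.25 = 0.714687.
t2 = (1-p)^e1 * (1-q)^e2 = 0.35^0.75 * 0.05^0.25 = 0.215176.
4/(1-alpha^2) = 5.333333.
D = 5.333333*(1 - 0.714687 - 0.215176) = 0.3741

0.3741


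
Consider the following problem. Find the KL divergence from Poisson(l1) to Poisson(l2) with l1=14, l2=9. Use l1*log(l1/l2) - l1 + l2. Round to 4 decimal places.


KL divergence for Poisson:
KL = l1*log(l1/l2) - l1 + l2.
l1 = 14, l2 = 9.
log(14/9) = 0.441833.
l1*log(l1/l2) = 14 * 0.441833 = 6.185659.
KL = 6.185659 - 14 + 9 = 1.1857

1.1857


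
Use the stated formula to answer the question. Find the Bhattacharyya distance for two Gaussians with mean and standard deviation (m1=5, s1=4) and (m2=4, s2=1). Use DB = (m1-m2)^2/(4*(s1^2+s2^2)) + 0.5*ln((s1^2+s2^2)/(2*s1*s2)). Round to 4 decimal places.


Bhattacharyya distance between two Gaussians:
DB = (m1-m2)^2/(4*(s1^2+s2^2)) + (1/2)*ln((s1^2+s2^2)/(2*s1*s2)).
(m1-m2)^2 = (1)^2 = 1.
s1^2+s2^2 = 16 + 1 = 17.
term1 = 1/68 = 0.014706.
term2 = 0.5*ln(17/8.0) = 0.376886.
DB = 0.014706 + 0.376886 = 0.3916

0.3916


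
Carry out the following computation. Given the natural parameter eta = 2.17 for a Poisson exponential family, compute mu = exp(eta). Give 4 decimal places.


Expectation parameter for Poisson exponential family:
mu = exp(eta).
eta = 2.17.
mu = exp(2.17) = 8.7583

8.7583


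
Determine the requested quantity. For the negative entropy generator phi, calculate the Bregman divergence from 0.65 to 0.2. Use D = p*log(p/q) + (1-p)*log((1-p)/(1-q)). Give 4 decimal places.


Bregman divergence with negative entropy generator:
D = p*log(p/q) + (1-p)*log((1-p)/(1-q)).
p = 0.65, q = 0.2.
p*log(p/q) = 0.65*log(0.65/0.2) = 0.766126.
(1-p)*log((1-p)/(1-q)) = 0.35*log(0.35/0.8) = -0.289338.
D = 0.766126 + -0.289338 = 0.4768

0.4768


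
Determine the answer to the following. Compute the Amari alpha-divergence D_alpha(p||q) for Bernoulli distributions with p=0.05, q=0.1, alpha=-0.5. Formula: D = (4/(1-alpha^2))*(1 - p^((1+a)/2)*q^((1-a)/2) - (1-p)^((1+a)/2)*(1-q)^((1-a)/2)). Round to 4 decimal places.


Amari alpha-divergence:
D = (4/(1-alpha^2))*(1 - p^((1+a)/2)*q^((1-a)/2) - (1-p)^((1+a)/2)*(1-q)^((1-a)/2)).
alpha = -0.5, p = 0.05, q = 0.1.
e1 = (1+alpha)/2 = 0.25, e2 = (1-alpha)/2 = 0.75.
t1 = p^e1 * q^e2 = 0.05^0.25 * 0.1^0.75 = 0.08409.
t2 = (1-p)^e1 * (1-q)^e2 = 0.95^0.25 * 0.9^0.75 = 0.912248.
4/(1-alpha^2) = 5.333333.
D = 5.333333*(1 - 0.08409 - 0.912248) = 0.0195

0.0195


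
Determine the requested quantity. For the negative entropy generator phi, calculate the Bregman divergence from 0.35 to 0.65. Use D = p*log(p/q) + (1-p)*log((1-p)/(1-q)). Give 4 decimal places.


Bregman divergence with negative entropy generator:
D = p*log(p/q) + (1-p)*log((1-p)/(1-q)).
p = 0.35, q = 0.65.
p*log(p/q) = 0.35*log(0.35/0.65) = -0.216664.
(1-p)*log((1-p)/(1-q)) = 0.65*log(0.65/0.35) = 0.402375.
D = -0.216664 + 0.402375 = 0.1857

0.1857


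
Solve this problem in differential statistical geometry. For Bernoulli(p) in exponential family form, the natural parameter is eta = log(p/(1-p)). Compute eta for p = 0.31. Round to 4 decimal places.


Natural parameter for Bernoulli: eta = log(p/(1-p)).
p = 0.31, 1-p = 0.69.
p/(1-p) = 0.449275.
eta = log(0.449275) = -0.8001

-0.8001


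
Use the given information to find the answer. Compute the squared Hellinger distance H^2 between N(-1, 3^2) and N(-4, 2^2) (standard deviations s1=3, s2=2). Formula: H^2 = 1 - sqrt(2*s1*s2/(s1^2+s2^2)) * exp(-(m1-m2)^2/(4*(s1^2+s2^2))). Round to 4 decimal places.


Squared Hellinger distance for Gaussians:
H^2 = 1 - sqrt(2*s1*s2/(s1^2+s2^2)) * exp(-(m1-m2)^2/(4*(s1^2+s2^2))).
s1^2 = 9, s2^2 = 4, s1^2+s2^2 = 13.
sqrt(2*3*2/(13)) = 0.960769.
(m1-m2)^2 = (3)^2 = 9.
exp(-9/(4*13)) = exp(-0.173077) = 0.841073.
H^2 = 1 - 0.960769*0.841073 = 0.1919

0.1919


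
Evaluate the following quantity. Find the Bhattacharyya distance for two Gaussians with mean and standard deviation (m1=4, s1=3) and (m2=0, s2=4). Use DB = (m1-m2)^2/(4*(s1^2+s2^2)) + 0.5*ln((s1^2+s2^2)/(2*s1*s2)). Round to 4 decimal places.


Bhattacharyya distance between two Gaussians:
DB = (m1-m2)^2/(4*(s1^2+s2^2)) + (1/2)*ln((s1^2+s2^2)/(2*s1*s2)).
(m1-m2)^2 = (4)^2 = 16.
s1^2+s2^2 = 9 + 16 = 25.
term1 = 16/100 = 0.16.
term2 = 0.5*ln(25/24.0) = 0.020411.
DB = 0.16 + 0.020411 = 0.1804

0.1804


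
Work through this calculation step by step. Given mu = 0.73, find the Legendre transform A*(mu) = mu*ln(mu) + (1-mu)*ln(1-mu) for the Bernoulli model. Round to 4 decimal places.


Legendre transform for Bernoulli:
A*(mu) = mu*log(mu) + (1-mu)*log(1-mu).
mu = 0.73, 1-mu = 0.27.
mu*log(mu) = 0.73*log(0.73) = -0.229739.
(1-mu)*log(1-mu) = 0.27*log(0.27) = -0.35352.
A* = -0.229739 + -0.35352 = -0.5833

-0.5833


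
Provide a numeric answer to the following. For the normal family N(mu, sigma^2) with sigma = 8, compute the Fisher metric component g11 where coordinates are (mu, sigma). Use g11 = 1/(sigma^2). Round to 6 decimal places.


For the 2-parameter normal family, the Fisher metric has:
  g11 = 1/sigma^2, g22 = 2/sigma^2.
sigma = 8, sigma^2 = 64.
g11 = 0.015625

0.015625


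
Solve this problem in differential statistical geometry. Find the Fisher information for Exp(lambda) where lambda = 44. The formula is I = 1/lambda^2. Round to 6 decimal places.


Fisher information for exponential: I(lambda) = 1/lambda^2.
lambda = 44, lambda^2 = 1936.
I = 1/1936 = 0.000517

0.000517


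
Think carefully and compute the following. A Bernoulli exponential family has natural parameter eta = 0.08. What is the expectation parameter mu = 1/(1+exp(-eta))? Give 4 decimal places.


Dual coordinate (expectation parameter) for Bernoulli:
mu = 1/(1+exp(-eta)).
eta = 0.08.
exp(-eta) = exp(-0.08) = 0.923116.
mu = 1/(1+0.923116) = 0.5200

0.5200


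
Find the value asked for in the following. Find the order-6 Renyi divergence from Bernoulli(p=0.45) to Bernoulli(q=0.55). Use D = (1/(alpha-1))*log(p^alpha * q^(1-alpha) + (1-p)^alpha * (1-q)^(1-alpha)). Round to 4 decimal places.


Renyi divergence of order alpha between Bernoulli distributions:
D = (1/(alpha-1))*log(p^alpha * q^(1-alpha) + (1-p)^alpha * (1-q)^(1-alpha)).
alpha = 6, p = 0.45, q = 0.55.
p^alpha * q^(1-alpha) = 0.45^6 * 0.55^-5 = 0.164992.
(1-p)^alpha * (1-q)^(1-alpha) = 0.55^6 * 0.45^-5 = 1.500077.
sum = 0.164992 + 1.500077 = 1.665069.
D = (1/5)*log(1.665069) = 0.1020

0.1020


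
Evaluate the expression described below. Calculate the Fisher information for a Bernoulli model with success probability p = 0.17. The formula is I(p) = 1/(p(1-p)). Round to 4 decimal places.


For Bernoulli(p), Fisher information is I(p) = 1/(p*(1-p)).
p = 0.17, 1-p = 0.83.
p*(1-p) = 0.1411.
I(p) = 1/0.1411 = 7.0872

7.0872


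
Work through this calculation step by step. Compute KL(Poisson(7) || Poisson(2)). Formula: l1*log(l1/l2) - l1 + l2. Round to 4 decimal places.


KL divergence for Poisson:
KL = l1*log(l1/l2) - l1 + l2.
l1 = 7, l2 = 2.
log(7/2) = 1.252763.
l1*log(l1/l2) = 7 * 1.252763 = 8.769341.
KL = 8.769341 - 7 + 2 = 3.7693

3.7693


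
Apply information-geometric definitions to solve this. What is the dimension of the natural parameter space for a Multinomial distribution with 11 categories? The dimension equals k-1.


Exponential family dimension calculation:
For Multinomial with k=11 categories, dim = k-1 = 10.

10


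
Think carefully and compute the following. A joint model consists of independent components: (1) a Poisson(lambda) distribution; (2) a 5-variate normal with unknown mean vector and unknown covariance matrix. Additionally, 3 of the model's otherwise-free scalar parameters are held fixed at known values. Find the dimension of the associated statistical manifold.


The dimension of a statistical manifold equals the number of free
(independent) real parameters of the model. For a product of independent
blocks the parameter counts add.
- Poisson (lambda): 1.
- 5-variate normal: 5 (mean) + 5*6/2 = 15 (symmetric covariance) = 20.
Total = 1 + 20 = 21.
3 parameter(s) fixed at known values: 21 - 3 = 18.
Dimension = 18

18


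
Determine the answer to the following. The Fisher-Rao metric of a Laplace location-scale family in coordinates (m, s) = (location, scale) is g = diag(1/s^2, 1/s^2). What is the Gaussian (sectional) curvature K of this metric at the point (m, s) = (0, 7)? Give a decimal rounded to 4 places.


The metric has the form g = (A dm^2 + B ds^2)/s^2 with A = 1, B = 1.
Substitute u = sqrt(A/B)*m: g = B*(du^2 + ds^2)/s^2, i.e. B times the
Poincare upper half-plane metric, which has constant Gaussian curvature -1.
Scaling a 2D metric by a constant c divides the Gaussian curvature by c,
so K = -1/B = -1/(1) = -1.0000 everywhere (the point (m, s) = (0, 7) is irrelevant:
the curvature is constant).
The requested Gaussian curvature is K = -1.0000.

-1.0000


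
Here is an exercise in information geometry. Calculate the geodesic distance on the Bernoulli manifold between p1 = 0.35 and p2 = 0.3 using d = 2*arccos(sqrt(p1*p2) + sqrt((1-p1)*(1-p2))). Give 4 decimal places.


Geodesic distance on Bernoulli manifold:
d(p1,p2) = 2*arccos(sqrt(p1*p2) + sqrt((1-p1)*(1-p2))).
sqrt(p1*p2) = sqrt(0.35*0.3) = 0.324037.
sqrt((1-p1)*(1-p2)) = sqrt(0.65*0.7) = 0.674537.
arg = 0.324037 + 0.674537 = 0.998574.
d = 2*arccos(0.998574) = 0.1068

0.1068


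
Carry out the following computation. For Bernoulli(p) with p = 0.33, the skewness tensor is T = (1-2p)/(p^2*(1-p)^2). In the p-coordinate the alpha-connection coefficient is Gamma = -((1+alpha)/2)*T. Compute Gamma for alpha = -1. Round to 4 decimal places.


Skewness (Amari-Chentsov) tensor: T = (1-2p)/(p^2*(1-p)^2).
p = 0.33, 1-2p = 0.34, p^2 = 0.1089, (1-p)^2 = 0.4489.
T = 0.34/(0.1089 * 0.4489) = 6.955069.
In the p-coordinate, Gamma^(alpha) = Gamma^(0) - (alpha/2)*T with Gamma^(0) = (1/2)*g'(p) = -T/2,
so Gamma^(alpha) = -((1+alpha)/2)*T.
alpha = -1, -(1+alpha)/2 = 0.0.
Gamma = 0.0 * 6.955069 = 0.0000

0.0000


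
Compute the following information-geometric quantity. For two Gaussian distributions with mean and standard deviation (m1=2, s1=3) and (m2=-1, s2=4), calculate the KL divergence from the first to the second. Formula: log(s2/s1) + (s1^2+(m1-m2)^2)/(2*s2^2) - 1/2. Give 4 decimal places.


KL divergence between normal distributions:
KL = log(s2/s1) + (s1^2 + (m1-m2)^2)/(2*s2^2) - 1/2.
log(4/3) = 0.287682.
(3^2 + (2--1)^2)/(2*4^2) = (9 + 9)/32 = 0.5625.
KL = 0.287682 + 0.5625 - 0.5 = 0.3502

0.3502


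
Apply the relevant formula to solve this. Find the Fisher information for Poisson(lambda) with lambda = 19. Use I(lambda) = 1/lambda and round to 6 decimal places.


Fisher information for Poisson: I(lambda) = 1/lambda.
lambda = 19.
I(lambda) = 1/19 = 0.052632

0.052632


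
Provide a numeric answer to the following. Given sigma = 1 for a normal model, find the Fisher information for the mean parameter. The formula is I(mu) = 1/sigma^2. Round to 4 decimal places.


The Fisher information for the mean of a normal distribution is I(mu) = 1/sigma^2.
sigma = 1, so sigma^2 = 1.
I(mu) = 1/1 = 1.0000

1.0000


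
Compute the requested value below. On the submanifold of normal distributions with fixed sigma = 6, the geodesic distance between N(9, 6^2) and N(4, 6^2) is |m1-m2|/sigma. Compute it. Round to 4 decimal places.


On the fixed-variance normal subfamily, geodesic distance = |m1-m2|/sigma.
|9 - 4| = 5.
sigma = 6.
d = 5/6 = 0.8333

0.8333


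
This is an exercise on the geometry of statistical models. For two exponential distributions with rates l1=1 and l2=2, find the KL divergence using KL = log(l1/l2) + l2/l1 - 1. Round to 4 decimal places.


KL divergence for exponential family:
KL = log(l1/l2) + l2/l1 - 1.
log(1/2) = -0.693147.
2/1 = 2.0.
KL = -0.693147 + 2.0 - 1 = 0.3069

0.3069


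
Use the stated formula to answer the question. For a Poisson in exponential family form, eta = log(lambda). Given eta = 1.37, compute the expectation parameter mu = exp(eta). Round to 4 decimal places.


Expectation parameter for Poisson exponential family:
mu = exp(eta).
eta = 1.37.
mu = exp(1.37) = 3.9354

3.9354


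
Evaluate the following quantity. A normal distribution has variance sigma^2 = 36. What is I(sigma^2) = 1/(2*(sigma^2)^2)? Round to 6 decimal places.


Fisher information for variance: I(sigma^2) = 1/(2*sigma^4).
sigma^2 = 36, so sigma^4 = 1296.
I = 1/(2*1296) = 1/2592 = 0.000386

0.000386


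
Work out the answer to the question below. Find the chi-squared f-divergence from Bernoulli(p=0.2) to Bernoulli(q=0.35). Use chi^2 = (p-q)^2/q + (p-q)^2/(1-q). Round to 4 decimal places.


Chi-squared divergence between Bernoulli distributions:
chi^2 = (p-q)^2/q + (p-q)^2/(1-q).
p = 0.2, q = 0.35, p-q = -0.15.
(p-q)^2 = 0.0225.
term1 = 0.0225/0.35 = 0.064286.
term2 = 0.0225/0.65 = 0.034615.
chi^2 = 0.064286 + 0.034615 = 0.0989

0.0989


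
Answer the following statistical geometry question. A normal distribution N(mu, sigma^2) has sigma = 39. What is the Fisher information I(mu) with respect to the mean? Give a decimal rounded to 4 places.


The Fisher information for the mean of a normal distribution is I(mu) = 1/sigma^2.
sigma = 39, so sigma^2 = 1521.
I(mu) = 1/1521 = 0.0007

0.0007


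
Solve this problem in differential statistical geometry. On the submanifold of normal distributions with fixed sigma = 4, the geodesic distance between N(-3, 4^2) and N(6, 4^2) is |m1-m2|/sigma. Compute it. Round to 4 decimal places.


On the fixed-variance normal subfamily, geodesic distance = |m1-m2|/sigma.
|-3 - 6| = 9.
sigma = 4.
d = 9/4 = 2.2500

2.2500


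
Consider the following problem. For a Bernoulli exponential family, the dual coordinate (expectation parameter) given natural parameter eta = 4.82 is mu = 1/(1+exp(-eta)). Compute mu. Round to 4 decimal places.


Dual coordinate (expectation parameter) for Bernoulli:
mu = 1/(1+exp(-eta)).
eta = 4.82.
exp(-eta) = exp(-4.82) = 0.008067.
mu = 1/(1+0.008067) = 0.9920

0.9920


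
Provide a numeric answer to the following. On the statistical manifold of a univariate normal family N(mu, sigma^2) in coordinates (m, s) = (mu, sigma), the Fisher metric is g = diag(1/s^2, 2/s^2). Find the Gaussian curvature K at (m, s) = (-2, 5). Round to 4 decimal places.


The metric has the form g = (A dm^2 + B ds^2)/s^2 with A = 1, B = 2.
Substitute u = sqrt(A/B)*m: g = B*(du^2 + ds^2)/s^2, i.e. B times the
Poincare upper half-plane metric, which has constant Gaussian curvature -1.
Scaling a 2D metric by a constant c divides the Gaussian curvature by c,
so K = -1/B = -1/(2) = -0.5000 everywhere (the point (m, s) = (-2, 5) is irrelevant:
the curvature is constant).
The requested Gaussian curvature is K = -0.5000.

-0.5000


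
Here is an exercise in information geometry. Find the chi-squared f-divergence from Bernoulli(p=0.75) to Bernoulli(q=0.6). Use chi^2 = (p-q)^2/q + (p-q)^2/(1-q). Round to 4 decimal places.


Chi-squared divergence between Bernoulli distributions:
chi^2 = (p-q)^2/q + (p-q)^2/(1-q).
p = 0.75, q = 0.6, p-q = 0.15.
(p-q)^2 = 0.0225.
term1 = 0.0225/0.6 = 0.0375.
term2 = 0.0225/0.4 = 0.05625.
chi^2 = 0.0375 + 0.05625 = 0.0938

0.0938


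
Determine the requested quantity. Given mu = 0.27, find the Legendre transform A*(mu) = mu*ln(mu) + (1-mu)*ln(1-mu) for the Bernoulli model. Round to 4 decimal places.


Legendre transform for Bernoulli:
A*(mu) = mu*log(mu) + (1-mu)*log(1-mu).
mu = 0.27, 1-mu = 0.73.
mu*log(mu) = 0.27*log(0.27) = -0.35352.
(1-mu)*log(1-mu) = 0.73*log(0.73) = -0.229739.
A* = -0.35352 + -0.229739 = -0.5833

-0.5833


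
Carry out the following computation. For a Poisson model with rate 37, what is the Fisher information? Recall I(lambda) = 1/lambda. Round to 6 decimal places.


Fisher information for Poisson: I(lambda) = 1/lambda.
lambda = 37.
I(lambda) = 1/37 = 0.027027

0.027027


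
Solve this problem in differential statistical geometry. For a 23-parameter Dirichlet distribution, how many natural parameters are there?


Exponential family dimension calculation:
Dirichlet with 23 components has 23 natural parameters.

23


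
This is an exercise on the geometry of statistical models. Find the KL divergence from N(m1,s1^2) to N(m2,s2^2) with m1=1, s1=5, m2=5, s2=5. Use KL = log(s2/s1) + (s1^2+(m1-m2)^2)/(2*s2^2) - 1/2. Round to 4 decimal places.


KL divergence between normal distributions:
KL = log(s2/s1) + (s1^2 + (m1-m2)^2)/(2*s2^2) - 1/2.
log(5/5) = 0.0.
(5^2 + (1-5)^2)/(2*5^2) = (25 + 16)/50 = 0.82.
KL = 0.0 + 0.82 - 0.5 = 0.3200

0.3200


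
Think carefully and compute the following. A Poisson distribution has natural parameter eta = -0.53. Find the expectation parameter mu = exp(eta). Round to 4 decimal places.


Expectation parameter for Poisson exponential family:
mu = exp(eta).
eta = -0.53.
mu = exp(-0.53) = 0.5886

0.5886


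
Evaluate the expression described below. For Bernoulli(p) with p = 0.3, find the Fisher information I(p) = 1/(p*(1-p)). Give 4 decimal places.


For Bernoulli(p), Fisher information is I(p) = 1/(p*(1-p)).
p = 0.3, 1-p = 0.7.
p*(1-p) = 0.21.
I(p) = 1/0.21 = 4.7619

4.7619


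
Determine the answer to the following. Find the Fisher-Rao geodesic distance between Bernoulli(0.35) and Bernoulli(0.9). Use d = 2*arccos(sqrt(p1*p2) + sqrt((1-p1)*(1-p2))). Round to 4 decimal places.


Geodesic distance on Bernoulli manifold:
d(p1,p2) = 2*arccos(sqrt(p1*p2) + sqrt((1-p1)*(1-p2))).
sqrt(p1*p2) = sqrt(0.35*0.9) = 0.561249.
sqrt((1-p1)*(1-p2)) = sqrt(0.65*0.1) = 0.254951.
arg = 0.561249 + 0.254951 = 0.8162.
d = 2*arccos(0.8162) = 1.2320

1.2320


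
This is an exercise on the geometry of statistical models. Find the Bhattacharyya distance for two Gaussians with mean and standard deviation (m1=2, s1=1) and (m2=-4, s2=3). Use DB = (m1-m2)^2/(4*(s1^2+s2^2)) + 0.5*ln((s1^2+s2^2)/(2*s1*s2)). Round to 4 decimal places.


Bhattacharyya distance between two Gaussians:
DB = (m1-m2)^2/(4*(s1^2+s2^2)) + (1/2)*ln((s1^2+s2^2)/(2*s1*s2)).
(m1-m2)^2 = (6)^2 = 36.
s1^2+s2^2 = 1 + 9 = 10.
term1 = 36/40 = 0.9.
term2 = 0.5*ln(10/6.0) = 0.255413.
DB = 0.9 + 0.255413 = 1.1554

1.1554


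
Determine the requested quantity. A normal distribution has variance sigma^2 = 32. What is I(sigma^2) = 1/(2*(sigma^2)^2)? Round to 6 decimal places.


Fisher information for variance: I(sigma^2) = 1/(2*sigma^4).
sigma^2 = 32, so sigma^4 = 1024.
I = 1/(2*1024) = 1/2048 = 0.000488

0.000488


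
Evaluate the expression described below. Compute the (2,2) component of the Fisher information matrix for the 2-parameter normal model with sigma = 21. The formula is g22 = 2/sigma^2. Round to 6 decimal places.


For the 2-parameter normal family, the Fisher metric has:
  g11 = 1/sigma^2, g22 = 2/sigma^2.
sigma = 21, sigma^2 = 441.
g22 = 0.004535

0.004535


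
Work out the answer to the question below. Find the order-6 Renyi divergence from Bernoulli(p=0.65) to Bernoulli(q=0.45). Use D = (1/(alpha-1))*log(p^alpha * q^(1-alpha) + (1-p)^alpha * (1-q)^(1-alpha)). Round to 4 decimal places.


Renyi divergence of order alpha between Bernoulli distributions:
D = (1/(alpha-1))*log(p^alpha * q^(1-alpha) + (1-p)^alpha * (1-q)^(1-alpha)).
alpha = 6, p = 0.65, q = 0.45.
p^alpha * q^(1-alpha) = 0.65^6 * 0.45^-5 = 4.087122.
(1-p)^alpha * (1-q)^(1-alpha) = 0.35^6 * 0.55^-5 = 0.036525.
sum = 4.087122 + 0.036525 = 4.123647.
D = (1/5)*log(4.123647) = 0.2833

0.2833


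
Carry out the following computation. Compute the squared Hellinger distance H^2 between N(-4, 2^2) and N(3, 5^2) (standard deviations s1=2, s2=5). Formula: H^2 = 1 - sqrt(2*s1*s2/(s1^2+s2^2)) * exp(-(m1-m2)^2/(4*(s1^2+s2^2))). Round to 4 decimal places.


Squared Hellinger distance for Gaussians:
H^2 = 1 - sqrt(2*s1*s2/(s1^2+s2^2)) * exp(-(m1-m2)^2/(4*(s1^2+s2^2))).
s1^2 = 4, s2^2 = 25, s1^2+s2^2 = 29.
sqrt(2*2*5/(29)) = 0.830455.
(m1-m2)^2 = (-7)^2 = 49.
exp(-49/(4*29)) = exp(-0.422414) = 0.655463.
H^2 = 1 - 0.830455*0.655463 = 0.4557

0.4557


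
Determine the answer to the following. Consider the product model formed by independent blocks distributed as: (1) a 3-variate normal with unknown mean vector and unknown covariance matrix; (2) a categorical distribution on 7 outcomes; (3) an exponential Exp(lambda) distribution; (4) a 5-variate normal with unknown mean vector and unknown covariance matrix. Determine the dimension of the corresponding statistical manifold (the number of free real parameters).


The dimension of a statistical manifold equals the number of free
(independent) real parameters of the model. For a product of independent
blocks the parameter counts add.
- 3-variate normal: 3 (mean) + 3*4/2 = 6 (symmetric covariance) = 9.
- categorical on 7 outcomes (probabilities sum to 1): 7-1 = 6.
- exponential (lambda): 1.
- 5-variate normal: 5 (mean) + 5*6/2 = 15 (symmetric covariance) = 20.
Total = 9 + 6 + 1 + 20 = 36.
Dimension = 36

36


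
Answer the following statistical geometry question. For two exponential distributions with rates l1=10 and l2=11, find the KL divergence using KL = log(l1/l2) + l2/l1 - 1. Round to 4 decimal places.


KL divergence for exponential family:
KL = log(l1/l2) + l2/l1 - 1.
log(10/11) = -0.09531.
11/10 = 1.1.
KL = -0.09531 + 1.1 - 1 = 0.0047

0.0047


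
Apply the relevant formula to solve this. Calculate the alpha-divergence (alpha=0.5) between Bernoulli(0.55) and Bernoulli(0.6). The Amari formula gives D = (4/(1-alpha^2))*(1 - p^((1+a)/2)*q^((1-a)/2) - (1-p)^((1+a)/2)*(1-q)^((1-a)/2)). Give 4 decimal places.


Amari alpha-divergence:
D = (4/(1-alpha^2))*(1 - p^((1+a)/2)*q^((1-a)/2) - (1-p)^((1+a)/2)*(1-q)^((1-a)/2)).
alpha = 0.5, p = 0.55, q = 0.6.
e1 = (1+alpha)/2 = 0.75, e2 = (1-alpha)/2 = 0.25.
t1 = p^e1 * q^e2 = 0.55^0.75 * 0.6^0.25 = 0.562095.
t2 = (1-p)^e1 * (1-q)^e2 = 0.45^0.75 * 0.4^0.25 = 0.436943.
4/(1-alpha^2) = 5.333333.
D = 5.333333*(1 - 0.562095 - 0.436943) = 0.0051

0.0051


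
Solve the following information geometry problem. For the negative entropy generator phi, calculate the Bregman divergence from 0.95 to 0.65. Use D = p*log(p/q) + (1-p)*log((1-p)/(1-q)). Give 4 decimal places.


Bregman divergence with negative entropy generator:
D = p*log(p/q) + (1-p)*log((1-p)/(1-q)).
p = 0.95, q = 0.65.
p*log(p/q) = 0.95*log(0.95/0.65) = 0.360515.
(1-p)*log((1-p)/(1-q)) = 0.05*log(0.05/0.35) = -0.097296.
D = 0.360515 + -0.097296 = 0.2632

0.2632


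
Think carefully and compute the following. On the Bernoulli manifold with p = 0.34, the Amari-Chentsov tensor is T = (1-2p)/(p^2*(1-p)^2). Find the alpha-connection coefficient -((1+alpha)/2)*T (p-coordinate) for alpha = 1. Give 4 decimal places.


Skewness (Amari-Chentsov) tensor: T = (1-2p)/(p^2*(1-p)^2).
p = 0.34, 1-2p = 0.32, p^2 = 0.1156, (1-p)^2 = 0.4356.
T = 0.32/(0.1156 * 0.4356) = 6.354835.
In the p-coordinate, Gamma^(alpha) = Gamma^(0) - (alpha/2)*T with Gamma^(0) = (1/2)*g'(p) = -T/2,
so Gamma^(alpha) = -((1+alpha)/2)*T.
alpha = 1, -(1+alpha)/2 = -1.0.
Gamma = -1.0 * 6.354835 = -6.3548

-6.3548


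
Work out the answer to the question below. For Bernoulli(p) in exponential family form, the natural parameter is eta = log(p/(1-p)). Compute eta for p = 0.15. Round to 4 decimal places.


Natural parameter for Bernoulli: eta = log(p/(1-p)).
p = 0.15, 1-p = 0.85.
p/(1-p) = 0.176471.
eta = log(0.176471) = -1.7346

-1.7346


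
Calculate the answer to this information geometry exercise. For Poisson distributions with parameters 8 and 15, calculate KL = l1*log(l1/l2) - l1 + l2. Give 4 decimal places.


KL divergence for Poisson:
KL = l1*log(l1/l2) - l1 + l2.
l1 = 8, l2 = 15.
log(8/15) = -0.628609.
l1*log(l1/l2) = 8 * -0.628609 = -5.028869.
KL = -5.028869 - 8 + 15 = 1.9711

1.9711


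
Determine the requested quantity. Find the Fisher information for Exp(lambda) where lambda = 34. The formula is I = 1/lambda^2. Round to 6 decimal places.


Fisher information for exponential: I(lambda) = 1/lambda^2.
lambda = 34, lambda^2 = 1156.
I = 1/1156 = 0.000865

0.000865


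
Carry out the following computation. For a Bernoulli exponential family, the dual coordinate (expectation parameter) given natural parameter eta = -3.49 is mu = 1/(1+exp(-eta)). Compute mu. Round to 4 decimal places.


Dual coordinate (expectation parameter) for Bernoulli:
mu = 1/(1+exp(-eta)).
eta = -3.49.
exp(-eta) = exp(3.49) = 32.785948.
mu = 1/(1+32.785948) = 0.0296

0.0296


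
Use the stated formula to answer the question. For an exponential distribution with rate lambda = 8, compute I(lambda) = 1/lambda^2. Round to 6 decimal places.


Fisher information for exponential: I(lambda) = 1/lambda^2.
lambda = 8, lambda^2 = 64.
I = 1/64 = 0.015625

0.015625
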